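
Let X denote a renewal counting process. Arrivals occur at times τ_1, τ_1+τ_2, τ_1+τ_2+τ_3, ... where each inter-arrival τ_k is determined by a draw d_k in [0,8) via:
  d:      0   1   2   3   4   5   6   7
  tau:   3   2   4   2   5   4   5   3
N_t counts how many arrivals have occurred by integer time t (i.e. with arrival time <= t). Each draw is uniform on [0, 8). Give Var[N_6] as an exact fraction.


Inter-arrival values over d=0..7: [3, 2, 4, 2, 5, 4, 5, 3]
Each d has probability 1/8, so the pmf of τ is: f(2) = 1/4, f(3) = 1/4, f(4) = 1/4, f(5) = 1/4
Let p_n(j) = P(N_n = j), with p_0 = [1]. Condition on τ_1: p_n(0) = P(τ > n), and for j >= 1, p_n(j) = Σ_{k<=n} f(k)·p_{n−k}(j−1)
p_1 = [1]  (j = 0)
p_2 = [3/4, 1/4]  (j = 0..1)
p_3 = [1/2, 1/2]  (j = 0..1)
p_4 = [1/4, 11/16, 1/16]  (j = 0..2)
p_5 = [0, 13/16, 3/16]  (j = 0..2)
p_6 = [0, 5/8, 23/64, 1/64]  (j = 0..3)
E[N_6] = Σ j·p_6(j) = 89/64;  E[N_6²] = Σ j²·p_6(j) = 141/64
Var[N_6] = 141/64 − (89/64)² = 1103/4096

1103/4096


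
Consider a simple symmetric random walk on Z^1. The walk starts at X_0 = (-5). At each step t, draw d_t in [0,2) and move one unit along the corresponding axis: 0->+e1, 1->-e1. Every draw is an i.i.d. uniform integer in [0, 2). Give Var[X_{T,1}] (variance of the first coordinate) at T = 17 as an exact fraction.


Outcome values over d=0..1: [1, -1]
Σy = 0, Σy² = 2, M = 2
μ = 0/2 = 0,  σ² = 2/2 − (0)² = 1
Independent increments: Var[X_17] = 17·σ² = 17·(1) = 17

17


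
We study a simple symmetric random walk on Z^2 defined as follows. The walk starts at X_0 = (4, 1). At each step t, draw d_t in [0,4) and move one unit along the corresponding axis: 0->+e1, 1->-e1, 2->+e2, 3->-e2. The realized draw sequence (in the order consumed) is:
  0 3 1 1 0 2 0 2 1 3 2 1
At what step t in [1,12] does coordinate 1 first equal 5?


1

t=0: X=(4, 1), d=0 → +e1, X_1=(5, 1)
t=1: X=(5, 1), d=3 → -e2, X_2=(5, 0)
t=2: X=(5, 0), d=1 → -e1, X_3=(4, 0)
t=3: X=(4, 0), d=1 → -e1, X_4=(3, 0)
t=4: X=(3, 0), d=0 → +e1, X_5=(4, 0)
t=5: X=(4, 0), d=2 → +e2, X_6=(4, 1)
t=6: X=(4, 1), d=0 → +e1, X_7=(5, 1)
t=7: X=(5, 1), d=2 → +e2, X_8=(5, 2)
t=8: X=(5, 2), d=1 → -e1, X_9=(4, 2)
t=9: X=(4, 2), d=3 → -e2, X_10=(4, 1)
t=10: X=(4, 1), d=2 → +e2, X_11=(4, 2)
t=11: X=(4, 2), d=1 → -e1, X_12=(3, 2)


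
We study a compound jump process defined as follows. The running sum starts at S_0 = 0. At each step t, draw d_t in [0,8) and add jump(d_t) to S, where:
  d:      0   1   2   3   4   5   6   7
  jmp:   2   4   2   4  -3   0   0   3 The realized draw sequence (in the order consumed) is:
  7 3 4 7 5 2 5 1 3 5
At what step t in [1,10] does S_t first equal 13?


8

t=0: S=0, d=7, jump=3, S_1=3
t=1: S=3, d=3, jump=4, S_2=7
t=2: S=7, d=4, jump=-3, S_3=4
t=3: S=4, d=7, jump=3, S_4=7
t=4: S=7, d=5, jump=0, S_5=7
t=5: S=7, d=2, jump=2, S_6=9
t=6: S=9, d=5, jump=0, S_7=9
t=7: S=9, d=1, jump=4, S_8=13
t=8: S=13, d=3, jump=4, S_9=17
t=9: S=17, d=5, jump=0, S_10=17


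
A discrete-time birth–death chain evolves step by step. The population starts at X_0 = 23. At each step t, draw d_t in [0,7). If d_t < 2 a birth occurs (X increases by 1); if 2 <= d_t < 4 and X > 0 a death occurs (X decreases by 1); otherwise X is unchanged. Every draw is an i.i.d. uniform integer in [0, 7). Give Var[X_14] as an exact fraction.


X can drop by at most 1 per step and X_0 = 23 > T = 14, so X_t >= 23 − t >= 9 > 0 for every t <= 14: the floor at 0 (the 'and X > 0' condition) never binds. Hence X_14 = X_0 + Σ_{t<14} Y_t with i.i.d. increments Y_t = y(d_t) ∈ {+1, −1, 0}.
Outcome values over d=0..6: [1, 1, -1, -1, 0, 0, 0]
Σy = 0, Σy² = 4, M = 7
μ = 0/7 = 0,  σ² = 4/7 − (0)² = 4/7
Independent increments: Var[X_14] = 14·σ² = 14·(4/7) = 8

8


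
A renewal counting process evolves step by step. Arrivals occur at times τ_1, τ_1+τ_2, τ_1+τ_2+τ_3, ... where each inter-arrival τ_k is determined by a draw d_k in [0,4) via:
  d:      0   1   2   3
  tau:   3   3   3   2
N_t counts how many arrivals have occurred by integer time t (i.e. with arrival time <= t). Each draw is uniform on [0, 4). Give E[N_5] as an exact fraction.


23/16

Inter-arrival values over d=0..3: [3, 3, 3, 2]
Each d has probability 1/4, so the pmf of τ is: f(2) = 1/4, f(3) = 3/4
Renewal equation for m(n) = E[N_n]: condition on τ_1 = k (if k <= n, one arrival plus a fresh copy on the remaining n−k steps): m(n) = F(n) + Σ_{k<=n} f(k)·m(n−k), where F(n) = P(τ <= n) and m(0) = 0
m(1) = F(1) = 0
m(2) = F(2) = 1/4
m(3) = F(3) = 1
m(4) = F(4) + f(2)·m(2) = 1 + 1/4·1/4 = 17/16
m(5) = F(5) + f(2)·m(3) + f(3)·m(2) = 1 + 1/4·1 + 3/4·1/4 = 23/16
E[N_5] = m(5) = 23/16


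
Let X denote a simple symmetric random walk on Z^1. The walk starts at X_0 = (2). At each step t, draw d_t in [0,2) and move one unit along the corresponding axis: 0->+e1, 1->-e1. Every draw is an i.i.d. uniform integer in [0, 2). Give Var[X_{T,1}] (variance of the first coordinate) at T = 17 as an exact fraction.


17

Outcome values over d=0..1: [1, -1]
Σy = 0, Σy² = 2, M = 2
μ = 0/2 = 0,  σ² = 2/2 − (0)² = 1
Independent increments: Var[X_17] = 17·σ² = 17·(1) = 17


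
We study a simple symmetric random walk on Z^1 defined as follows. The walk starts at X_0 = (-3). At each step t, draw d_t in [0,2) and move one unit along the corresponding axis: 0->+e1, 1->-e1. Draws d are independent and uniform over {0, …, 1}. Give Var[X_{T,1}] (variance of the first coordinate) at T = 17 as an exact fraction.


Outcome values over d=0..1: [1, -1]
Σy = 0, Σy² = 2, M = 2
μ = 0/2 = 0,  σ² = 2/2 − (0)² = 1
Independent increments: Var[X_17] = 17·σ² = 17·(1) = 17

17


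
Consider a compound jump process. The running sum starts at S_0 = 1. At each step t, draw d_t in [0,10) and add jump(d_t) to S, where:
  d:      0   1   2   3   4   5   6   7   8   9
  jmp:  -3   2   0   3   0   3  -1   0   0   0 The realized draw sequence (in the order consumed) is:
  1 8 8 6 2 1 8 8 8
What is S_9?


4

t=0: S=1, d=1, jump=2, S_1=3
t=1: S=3, d=8, jump=0, S_2=3
t=2: S=3, d=8, jump=0, S_3=3
t=3: S=3, d=6, jump=-1, S_4=2
t=4: S=2, d=2, jump=0, S_5=2
t=5: S=2, d=1, jump=2, S_6=4
t=6: S=4, d=8, jump=0, S_7=4
t=7: S=4, d=8, jump=0, S_8=4
t=8: S=4, d=8, jump=0, S_9=4


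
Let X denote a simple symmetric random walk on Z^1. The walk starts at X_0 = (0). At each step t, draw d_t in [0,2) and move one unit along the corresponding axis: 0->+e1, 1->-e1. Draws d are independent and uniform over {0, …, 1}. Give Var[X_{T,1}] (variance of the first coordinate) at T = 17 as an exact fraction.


17

Outcome values over d=0..1: [1, -1]
Σy = 0, Σy² = 2, M = 2
μ = 0/2 = 0,  σ² = 2/2 − (0)² = 1
Independent increments: Var[X_17] = 17·σ² = 17·(1) = 17


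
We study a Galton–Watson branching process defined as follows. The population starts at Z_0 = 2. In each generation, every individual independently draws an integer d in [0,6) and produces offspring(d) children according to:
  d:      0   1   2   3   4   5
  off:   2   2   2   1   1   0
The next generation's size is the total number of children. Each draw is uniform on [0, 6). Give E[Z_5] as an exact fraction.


2048/243

Outcome values over d=0..5: [2, 2, 2, 1, 1, 0]
Σy = 8, Σy² = 14, M = 6
μ = 8/6 = 4/3,  σ² = 14/6 − (4/3)² = 5/9
E[Z_0] = 2
E[Z_1] = 4/3·E[Z_0] = 8/3
E[Z_2] = 4/3·E[Z_1] = 32/9
E[Z_3] = 4/3·E[Z_2] = 128/27
E[Z_4] = 4/3·E[Z_3] = 512/81
E[Z_5] = 4/3·E[Z_4] = 2048/243


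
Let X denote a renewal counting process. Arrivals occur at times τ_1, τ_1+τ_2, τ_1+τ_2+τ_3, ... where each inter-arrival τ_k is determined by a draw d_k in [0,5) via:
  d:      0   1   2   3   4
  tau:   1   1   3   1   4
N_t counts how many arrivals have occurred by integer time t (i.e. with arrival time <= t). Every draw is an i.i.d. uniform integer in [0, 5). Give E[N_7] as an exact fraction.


Inter-arrival values over d=0..4: [1, 1, 3, 1, 4]
Each d has probability 1/5, so the pmf of τ is: f(1) = 3/5, f(3) = 1/5, f(4) = 1/5
Renewal equation for m(n) = E[N_n]: condition on τ_1 = k (if k <= n, one arrival plus a fresh copy on the remaining n−k steps): m(n) = F(n) + Σ_{k<=n} f(k)·m(n−k), where F(n) = P(τ <= n) and m(0) = 0
m(1) = F(1) = 3/5
m(2) = F(2) + f(1)·m(1) = 3/5 + 3/5·3/5 = 24/25
m(3) = F(3) + f(1)·m(2) = 4/5 + 3/5·24/25 = 172/125
m(4) = F(4) + f(1)·m(3) + f(3)·m(1) = 1 + 3/5·172/125 + 1/5·3/5 = 1216/625
m(5) = F(5) + f(1)·m(4) + f(3)·m(2) + f(4)·m(1) = 1 + 3/5·1216/625 + 1/5·24/25 + 1/5·3/5 = 7748/3125
m(6) = F(6) + f(1)·m(5) + f(3)·m(3) + f(4)·m(2) = 1 + 3/5·7748/3125 + 1/5·172/125 + 1/5·24/25 = 46169/15625
m(7) = F(7) + f(1)·m(6) + f(3)·m(4) + f(4)·m(3) = 1 + 3/5·46169/15625 + 1/5·1216/625 + 1/5·172/125 = 268532/78125
E[N_7] = m(7) = 268532/78125

268532/78125


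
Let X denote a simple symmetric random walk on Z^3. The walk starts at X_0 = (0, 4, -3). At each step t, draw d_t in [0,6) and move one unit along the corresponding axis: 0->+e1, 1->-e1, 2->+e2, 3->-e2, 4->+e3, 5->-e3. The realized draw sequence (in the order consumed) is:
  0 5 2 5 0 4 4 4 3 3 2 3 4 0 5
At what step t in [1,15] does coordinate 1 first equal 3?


t=0: X=(0, 4, -3), d=0 → +e1, X_1=(1, 4, -3)
t=1: X=(1, 4, -3), d=5 → -e3, X_2=(1, 4, -4)
t=2: X=(1, 4, -4), d=2 → +e2, X_3=(1, 5, -4)
t=3: X=(1, 5, -4), d=5 → -e3, X_4=(1, 5, -5)
t=4: X=(1, 5, -5), d=0 → +e1, X_5=(2, 5, -5)
t=5: X=(2, 5, -5), d=4 → +e3, X_6=(2, 5, -4)
t=6: X=(2, 5, -4), d=4 → +e3, X_7=(2, 5, -3)
t=7: X=(2, 5, -3), d=4 → +e3, X_8=(2, 5, -2)
t=8: X=(2, 5, -2), d=3 → -e2, X_9=(2, 4, -2)
t=9: X=(2, 4, -2), d=3 → -e2, X_10=(2, 3, -2)
t=10: X=(2, 3, -2), d=2 → +e2, X_11=(2, 4, -2)
t=11: X=(2, 4, -2), d=3 → -e2, X_12=(2, 3, -2)
t=12: X=(2, 3, -2), d=4 → +e3, X_13=(2, 3, -1)
t=13: X=(2, 3, -1), d=0 → +e1, X_14=(3, 3, -1)
t=14: X=(3, 3, -1), d=5 → -e3, X_15=(3, 3, -2)

14


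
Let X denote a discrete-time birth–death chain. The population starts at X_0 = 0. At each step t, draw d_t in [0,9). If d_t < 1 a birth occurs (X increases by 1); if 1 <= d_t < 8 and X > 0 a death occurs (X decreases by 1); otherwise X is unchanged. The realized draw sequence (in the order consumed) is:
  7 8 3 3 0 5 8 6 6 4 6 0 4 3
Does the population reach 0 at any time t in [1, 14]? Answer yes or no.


yes

t=0: X=0, d=7 → hold, X_1=0
t=1: X=0, d=8 → hold, X_2=0
t=2: X=0, d=3 → hold, X_3=0
t=3: X=0, d=3 → hold, X_4=0
t=4: X=0, d=0 → birth, X_5=1
t=5: X=1, d=5 → death, X_6=0
t=6: X=0, d=8 → hold, X_7=0
t=7: X=0, d=6 → hold, X_8=0
t=8: X=0, d=6 → hold, X_9=0
t=9: X=0, d=4 → hold, X_10=0
t=10: X=0, d=6 → hold, X_11=0
t=11: X=0, d=0 → birth, X_12=1
t=12: X=1, d=4 → death, X_13=0
t=13: X=0, d=3 → hold, X_14=0


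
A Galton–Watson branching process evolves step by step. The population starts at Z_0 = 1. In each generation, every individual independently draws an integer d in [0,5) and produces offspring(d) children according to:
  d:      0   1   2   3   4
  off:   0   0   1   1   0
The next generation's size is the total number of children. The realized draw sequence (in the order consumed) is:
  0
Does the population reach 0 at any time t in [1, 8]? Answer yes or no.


yes

gen 0: Z_0=1, draws=[0], offspring=[0], Z_1=0
gen 1: Z_1=0, draws=[], offspring=[], Z_2=0
gen 2: Z_2=0, draws=[], offspring=[], Z_3=0
gen 3: Z_3=0, draws=[], offspring=[], Z_4=0
gen 4: Z_4=0, draws=[], offspring=[], Z_5=0
gen 5: Z_5=0, draws=[], offspring=[], Z_6=0
gen 6: Z_6=0, draws=[], offspring=[], Z_7=0
gen 7: Z_7=0, draws=[], offspring=[], Z_8=0


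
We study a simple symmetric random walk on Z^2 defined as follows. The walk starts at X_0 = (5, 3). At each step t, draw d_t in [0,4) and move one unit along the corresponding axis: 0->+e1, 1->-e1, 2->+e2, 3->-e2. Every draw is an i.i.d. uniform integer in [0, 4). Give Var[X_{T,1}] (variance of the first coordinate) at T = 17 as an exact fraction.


Outcome values over d=0..3: [1, -1, 0, 0]
Σy = 0, Σy² = 2, M = 4
μ = 0/4 = 0,  σ² = 2/4 − (0)² = 1/2
Independent increments: Var[X_17] = 17·σ² = 17·(1/2) = 17/2

17/2


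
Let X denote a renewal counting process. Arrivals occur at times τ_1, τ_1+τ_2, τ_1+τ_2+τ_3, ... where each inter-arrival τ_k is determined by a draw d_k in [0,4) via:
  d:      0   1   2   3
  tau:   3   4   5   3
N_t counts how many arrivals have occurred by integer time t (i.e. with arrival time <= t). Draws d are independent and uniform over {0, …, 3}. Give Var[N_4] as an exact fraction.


Inter-arrival values over d=0..3: [3, 4, 5, 3]
Each d has probability 1/4, so the pmf of τ is: f(3) = 1/2, f(4) = 1/4, f(5) = 1/4
Let p_n(j) = P(N_n = j), with p_0 = [1]. Condition on τ_1: p_n(0) = P(τ > n), and for j >= 1, p_n(j) = Σ_{k<=n} f(k)·p_{n−k}(j−1)
p_1 = [1]  (j = 0)
p_2 = [1]  (j = 0)
p_3 = [1/2, 1/2]  (j = 0..1)
p_4 = [1/4, 3/4]  (j = 0..1)
E[N_4] = Σ j·p_4(j) = 3/4;  E[N_4²] = Σ j²·p_4(j) = 3/4
Var[N_4] = 3/4 − (3/4)² = 3/16

3/16


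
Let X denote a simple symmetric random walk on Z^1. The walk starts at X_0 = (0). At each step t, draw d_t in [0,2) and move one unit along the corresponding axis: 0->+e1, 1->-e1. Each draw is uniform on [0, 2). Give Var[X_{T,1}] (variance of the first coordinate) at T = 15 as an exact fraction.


15

Outcome values over d=0..1: [1, -1]
Σy = 0, Σy² = 2, M = 2
μ = 0/2 = 0,  σ² = 2/2 − (0)² = 1
Independent increments: Var[X_15] = 15·σ² = 15·(1) = 15


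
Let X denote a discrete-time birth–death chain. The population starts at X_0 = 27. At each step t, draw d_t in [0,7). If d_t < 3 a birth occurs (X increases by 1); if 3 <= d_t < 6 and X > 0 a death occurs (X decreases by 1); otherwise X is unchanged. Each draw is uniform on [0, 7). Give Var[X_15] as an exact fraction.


X can drop by at most 1 per step and X_0 = 27 > T = 15, so X_t >= 27 − t >= 12 > 0 for every t <= 15: the floor at 0 (the 'and X > 0' condition) never binds. Hence X_15 = X_0 + Σ_{t<15} Y_t with i.i.d. increments Y_t = y(d_t) ∈ {+1, −1, 0}.
Outcome values over d=0..6: [1, 1, 1, -1, -1, -1, 0]
Σy = 0, Σy² = 6, M = 7
μ = 0/7 = 0,  σ² = 6/7 − (0)² = 6/7
Independent increments: Var[X_15] = 15·σ² = 15·(6/7) = 90/7

90/7


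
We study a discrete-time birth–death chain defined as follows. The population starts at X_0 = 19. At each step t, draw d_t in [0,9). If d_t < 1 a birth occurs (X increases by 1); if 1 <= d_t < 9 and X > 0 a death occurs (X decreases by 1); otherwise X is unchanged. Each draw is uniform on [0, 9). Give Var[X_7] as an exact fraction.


X can drop by at most 1 per step and X_0 = 19 > T = 7, so X_t >= 19 − t >= 12 > 0 for every t <= 7: the floor at 0 (the 'and X > 0' condition) never binds. Hence X_7 = X_0 + Σ_{t<7} Y_t with i.i.d. increments Y_t = y(d_t) ∈ {+1, −1, 0}.
Outcome values over d=0..8: [1, -1, -1, -1, -1, -1, -1, -1, -1]
Σy = -7, Σy² = 9, M = 9
μ = -7/9 = -7/9,  σ² = 9/9 − (-7/9)² = 32/81
Independent increments: Var[X_7] = 7·σ² = 7·(32/81) = 224/81

224/81


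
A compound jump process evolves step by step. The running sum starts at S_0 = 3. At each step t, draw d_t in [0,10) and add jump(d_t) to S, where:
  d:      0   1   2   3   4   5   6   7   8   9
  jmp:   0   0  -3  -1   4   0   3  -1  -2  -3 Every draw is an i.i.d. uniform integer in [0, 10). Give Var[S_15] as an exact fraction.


Outcome values over d=0..9: [0, 0, -3, -1, 4, 0, 3, -1, -2, -3]
Σy = -3, Σy² = 49, M = 10
μ = -3/10 = -3/10,  σ² = 49/10 − (-3/10)² = 481/100
Independent increments: Var[S_15] = 15·σ² = 15·(481/100) = 1443/20

1443/20


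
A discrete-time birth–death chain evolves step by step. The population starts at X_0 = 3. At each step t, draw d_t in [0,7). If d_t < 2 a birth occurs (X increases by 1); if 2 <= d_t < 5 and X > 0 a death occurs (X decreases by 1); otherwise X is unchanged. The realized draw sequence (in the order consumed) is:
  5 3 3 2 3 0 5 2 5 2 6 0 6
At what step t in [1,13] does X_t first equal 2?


t=0: X=3, d=5 → hold, X_1=3
t=1: X=3, d=3 → death, X_2=2
t=2: X=2, d=3 → death, X_3=1
t=3: X=1, d=2 → death, X_4=0
t=4: X=0, d=3 → hold, X_5=0
t=5: X=0, d=0 → birth, X_6=1
t=6: X=1, d=5 → hold, X_7=1
t=7: X=1, d=2 → death, X_8=0
t=8: X=0, d=5 → hold, X_9=0
t=9: X=0, d=2 → hold, X_10=0
t=10: X=0, d=6 → hold, X_11=0
t=11: X=0, d=0 → birth, X_12=1
t=12: X=1, d=6 → hold, X_13=1

2


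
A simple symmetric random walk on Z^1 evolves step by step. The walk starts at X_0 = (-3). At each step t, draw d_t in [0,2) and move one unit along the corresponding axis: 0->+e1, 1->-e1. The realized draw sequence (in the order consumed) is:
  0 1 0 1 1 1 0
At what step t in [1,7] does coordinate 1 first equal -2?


1

t=0: X=(-3), d=0 → +e1, X_1=(-2)
t=1: X=(-2), d=1 → -e1, X_2=(-3)
t=2: X=(-3), d=0 → +e1, X_3=(-2)
t=3: X=(-2), d=1 → -e1, X_4=(-3)
t=4: X=(-3), d=1 → -e1, X_5=(-4)
t=5: X=(-4), d=1 → -e1, X_6=(-5)
t=6: X=(-5), d=0 → +e1, X_7=(-4)


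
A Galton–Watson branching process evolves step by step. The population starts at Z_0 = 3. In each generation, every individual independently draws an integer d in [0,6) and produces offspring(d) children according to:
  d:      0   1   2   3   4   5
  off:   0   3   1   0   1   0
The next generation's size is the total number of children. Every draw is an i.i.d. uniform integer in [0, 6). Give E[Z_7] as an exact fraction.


78125/93312

Outcome values over d=0..5: [0, 3, 1, 0, 1, 0]
Σy = 5, Σy² = 11, M = 6
μ = 5/6 = 5/6,  σ² = 11/6 − (5/6)² = 41/36
E[Z_0] = 3
E[Z_1] = 5/6·E[Z_0] = 5/2
E[Z_2] = 5/6·E[Z_1] = 25/12
E[Z_3] = 5/6·E[Z_2] = 125/72
E[Z_4] = 5/6·E[Z_3] = 625/432
E[Z_5] = 5/6·E[Z_4] = 3125/2592
E[Z_6] = 5/6·E[Z_5] = 15625/15552
E[Z_7] = 5/6·E[Z_6] = 78125/93312


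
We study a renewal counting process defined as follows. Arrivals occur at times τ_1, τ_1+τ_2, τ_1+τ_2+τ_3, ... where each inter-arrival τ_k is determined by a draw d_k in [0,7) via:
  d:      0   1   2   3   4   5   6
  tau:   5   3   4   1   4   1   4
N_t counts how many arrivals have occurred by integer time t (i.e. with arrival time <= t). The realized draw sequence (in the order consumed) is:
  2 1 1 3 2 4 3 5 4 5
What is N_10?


3

draw d_1=2: τ_1=4, arrival time A_1=4
draw d_2=1: τ_2=3, arrival time A_2=7
draw d_3=1: τ_3=3, arrival time A_3=10
draw d_4=3: τ_4=1, arrival time A_4=11
draw d_5=2: τ_5=4, arrival time A_5=15
draw d_6=4: τ_6=4, arrival time A_6=19
draw d_7=3: τ_7=1, arrival time A_7=20
draw d_8=5: τ_8=1, arrival time A_8=21
draw d_9=4: τ_9=4, arrival time A_9=25
draw d_10=5: τ_10=1, arrival time A_10=26
N_t over t=0..10: 0:0 1:0 2:0 3:0 4:1 5:1 6:1 7:2 8:2 9:2 10:3


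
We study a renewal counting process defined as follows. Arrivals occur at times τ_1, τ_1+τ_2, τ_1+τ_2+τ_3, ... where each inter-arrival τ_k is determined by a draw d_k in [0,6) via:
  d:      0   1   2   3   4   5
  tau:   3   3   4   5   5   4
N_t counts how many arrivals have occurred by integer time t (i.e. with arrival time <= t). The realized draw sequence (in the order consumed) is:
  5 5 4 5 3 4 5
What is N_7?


1

draw d_1=5: τ_1=4, arrival time A_1=4
draw d_2=5: τ_2=4, arrival time A_2=8
draw d_3=4: τ_3=5, arrival time A_3=13
draw d_4=5: τ_4=4, arrival time A_4=17
draw d_5=3: τ_5=5, arrival time A_5=22
draw d_6=4: τ_6=5, arrival time A_6=27
draw d_7=5: τ_7=4, arrival time A_7=31
N_t over t=0..7: 0:0 1:0 2:0 3:0 4:1 5:1 6:1 7:1


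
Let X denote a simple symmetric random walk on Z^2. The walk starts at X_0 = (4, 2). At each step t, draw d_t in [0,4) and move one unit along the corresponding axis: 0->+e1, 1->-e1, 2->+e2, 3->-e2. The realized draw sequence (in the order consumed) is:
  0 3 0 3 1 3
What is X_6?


(5, -1)

t=0: X=(4, 2), d=0 → +e1, X_1=(5, 2)
t=1: X=(5, 2), d=3 → -e2, X_2=(5, 1)
t=2: X=(5, 1), d=0 → +e1, X_3=(6, 1)
t=3: X=(6, 1), d=3 → -e2, X_4=(6, 0)
t=4: X=(6, 0), d=1 → -e1, X_5=(5, 0)
t=5: X=(5, 0), d=3 → -e2, X_6=(5, -1)


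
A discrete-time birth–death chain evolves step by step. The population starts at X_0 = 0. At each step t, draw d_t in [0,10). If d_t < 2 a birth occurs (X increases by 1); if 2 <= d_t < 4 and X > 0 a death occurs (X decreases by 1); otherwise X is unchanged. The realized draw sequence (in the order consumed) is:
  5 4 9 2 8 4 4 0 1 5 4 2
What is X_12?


1

t=0: X=0, d=5 → hold, X_1=0
t=1: X=0, d=4 → hold, X_2=0
t=2: X=0, d=9 → hold, X_3=0
t=3: X=0, d=2 → hold, X_4=0
t=4: X=0, d=8 → hold, X_5=0
t=5: X=0, d=4 → hold, X_6=0
t=6: X=0, d=4 → hold, X_7=0
t=7: X=0, d=0 → birth, X_8=1
t=8: X=1, d=1 → birth, X_9=2
t=9: X=2, d=5 → hold, X_10=2
t=10: X=2, d=4 → hold, X_11=2
t=11: X=2, d=2 → death, X_12=1


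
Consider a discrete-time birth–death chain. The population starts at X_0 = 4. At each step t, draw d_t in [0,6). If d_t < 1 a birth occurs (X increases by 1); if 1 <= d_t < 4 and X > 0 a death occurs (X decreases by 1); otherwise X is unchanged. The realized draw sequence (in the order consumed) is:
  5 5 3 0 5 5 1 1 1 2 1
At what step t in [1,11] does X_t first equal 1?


9

t=0: X=4, d=5 → hold, X_1=4
t=1: X=4, d=5 → hold, X_2=4
t=2: X=4, d=3 → death, X_3=3
t=3: X=3, d=0 → birth, X_4=4
t=4: X=4, d=5 → hold, X_5=4
t=5: X=4, d=5 → hold, X_6=4
t=6: X=4, d=1 → death, X_7=3
t=7: X=3, d=1 → death, X_8=2
t=8: X=2, d=1 → death, X_9=1
t=9: X=1, d=2 → death, X_10=0
t=10: X=0, d=1 → hold, X_11=0


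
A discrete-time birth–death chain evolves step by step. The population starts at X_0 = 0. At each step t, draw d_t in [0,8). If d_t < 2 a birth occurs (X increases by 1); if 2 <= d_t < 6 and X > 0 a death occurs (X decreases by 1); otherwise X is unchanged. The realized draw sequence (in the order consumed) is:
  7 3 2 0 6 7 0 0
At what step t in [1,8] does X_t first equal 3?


t=0: X=0, d=7 → hold, X_1=0
t=1: X=0, d=3 → hold, X_2=0
t=2: X=0, d=2 → hold, X_3=0
t=3: X=0, d=0 → birth, X_4=1
t=4: X=1, d=6 → hold, X_5=1
t=5: X=1, d=7 → hold, X_6=1
t=6: X=1, d=0 → birth, X_7=2
t=7: X=2, d=0 → birth, X_8=3

8


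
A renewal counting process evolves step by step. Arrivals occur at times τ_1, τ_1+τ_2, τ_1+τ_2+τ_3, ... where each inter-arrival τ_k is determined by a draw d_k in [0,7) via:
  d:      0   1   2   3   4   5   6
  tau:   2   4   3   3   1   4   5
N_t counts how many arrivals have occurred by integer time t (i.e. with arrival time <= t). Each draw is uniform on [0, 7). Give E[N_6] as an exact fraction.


192025/117649

Inter-arrival values over d=0..6: [2, 4, 3, 3, 1, 4, 5]
Each d has probability 1/7, so the pmf of τ is: f(1) = 1/7, f(2) = 1/7, f(3) = 2/7, f(4) = 2/7, f(5) = 1/7
Renewal equation for m(n) = E[N_n]: condition on τ_1 = k (if k <= n, one arrival plus a fresh copy on the remaining n−k steps): m(n) = F(n) + Σ_{k<=n} f(k)·m(n−k), where F(n) = P(τ <= n) and m(0) = 0
m(1) = F(1) = 1/7
m(2) = F(2) + f(1)·m(1) = 2/7 + 1/7·1/7 = 15/49
m(3) = F(3) + f(1)·m(2) + f(2)·m(1) = 4/7 + 1/7·15/49 + 1/7·1/7 = 218/343
m(4) = F(4) + f(1)·m(3) + f(2)·m(2) + f(3)·m(1) = 6/7 + 1/7·218/343 + 1/7·15/49 + 2/7·1/7 = 2479/2401
m(5) = F(5) + f(1)·m(4) + f(2)·m(3) + f(3)·m(2) + f(4)·m(1) = 1 + 1/7·2479/2401 + 1/7·218/343 + 2/7·15/49 + 2/7·1/7 = 22968/16807
m(6) = F(6) + f(1)·m(5) + f(2)·m(4) + f(3)·m(3) + f(4)·m(2) + f(5)·m(1) = 1 + 1/7·22968/16807 + 1/7·2479/2401 + 2/7·218/343 + 2/7·15/49 + 1/7·1/7 = 192025/117649
E[N_6] = m(6) = 192025/117649


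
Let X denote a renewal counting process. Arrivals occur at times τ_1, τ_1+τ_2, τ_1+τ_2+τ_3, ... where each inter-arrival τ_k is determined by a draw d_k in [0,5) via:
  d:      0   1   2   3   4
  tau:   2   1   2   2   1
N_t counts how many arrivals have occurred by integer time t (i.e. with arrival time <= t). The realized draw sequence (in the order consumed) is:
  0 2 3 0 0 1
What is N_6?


draw d_1=0: τ_1=2, arrival time A_1=2
draw d_2=2: τ_2=2, arrival time A_2=4
draw d_3=3: τ_3=2, arrival time A_3=6
draw d_4=0: τ_4=2, arrival time A_4=8
draw d_5=0: τ_5=2, arrival time A_5=10
draw d_6=1: τ_6=1, arrival time A_6=11
N_t over t=0..6: 0:0 1:0 2:1 3:1 4:2 5:2 6:3

3


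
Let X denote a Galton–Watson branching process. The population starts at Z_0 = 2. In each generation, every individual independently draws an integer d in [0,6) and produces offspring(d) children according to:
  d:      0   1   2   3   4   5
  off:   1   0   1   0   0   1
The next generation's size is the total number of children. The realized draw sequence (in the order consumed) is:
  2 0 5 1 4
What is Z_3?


0

gen 0: Z_0=2, draws=[2, 0], offspring=[1, 1], Z_1=2
gen 1: Z_1=2, draws=[5, 1], offspring=[1, 0], Z_2=1
gen 2: Z_2=1, draws=[4], offspring=[0], Z_3=0


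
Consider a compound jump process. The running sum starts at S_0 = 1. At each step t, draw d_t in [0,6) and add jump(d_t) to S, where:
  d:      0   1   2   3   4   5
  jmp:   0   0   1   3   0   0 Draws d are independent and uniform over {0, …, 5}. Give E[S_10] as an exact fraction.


23/3

Outcome values over d=0..5: [0, 0, 1, 3, 0, 0]
Σy = 4, Σy² = 10, M = 6
μ = 4/6 = 2/3,  σ² = 10/6 − (2/3)² = 11/9
E[S_10] = 1 + 10·(2/3) = 23/3


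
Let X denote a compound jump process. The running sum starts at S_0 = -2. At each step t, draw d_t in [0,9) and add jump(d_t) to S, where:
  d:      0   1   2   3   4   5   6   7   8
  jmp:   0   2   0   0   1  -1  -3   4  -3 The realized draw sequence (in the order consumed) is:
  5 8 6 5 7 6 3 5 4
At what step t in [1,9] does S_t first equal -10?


4

t=0: S=-2, d=5, jump=-1, S_1=-3
t=1: S=-3, d=8, jump=-3, S_2=-6
t=2: S=-6, d=6, jump=-3, S_3=-9
t=3: S=-9, d=5, jump=-1, S_4=-10
t=4: S=-10, d=7, jump=4, S_5=-6
t=5: S=-6, d=6, jump=-3, S_6=-9
t=6: S=-9, d=3, jump=0, S_7=-9
t=7: S=-9, d=5, jump=-1, S_8=-10
t=8: S=-10, d=4, jump=1, S_9=-9


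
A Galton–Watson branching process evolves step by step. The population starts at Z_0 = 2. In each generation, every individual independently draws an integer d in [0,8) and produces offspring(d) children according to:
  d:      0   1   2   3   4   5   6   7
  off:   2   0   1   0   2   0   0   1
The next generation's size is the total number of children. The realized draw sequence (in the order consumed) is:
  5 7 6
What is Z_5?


gen 0: Z_0=2, draws=[5, 7], offspring=[0, 1], Z_1=1
gen 1: Z_1=1, draws=[6], offspring=[0], Z_2=0
gen 2: Z_2=0, draws=[], offspring=[], Z_3=0
gen 3: Z_3=0, draws=[], offspring=[], Z_4=0
gen 4: Z_4=0, draws=[], offspring=[], Z_5=0

0


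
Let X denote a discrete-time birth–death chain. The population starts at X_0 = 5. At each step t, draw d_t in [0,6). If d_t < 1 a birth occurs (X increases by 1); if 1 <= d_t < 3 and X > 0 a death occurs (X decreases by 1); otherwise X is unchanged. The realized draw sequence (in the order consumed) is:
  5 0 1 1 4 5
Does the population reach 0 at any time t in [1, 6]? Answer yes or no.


no

t=0: X=5, d=5 → hold, X_1=5
t=1: X=5, d=0 → birth, X_2=6
t=2: X=6, d=1 → death, X_3=5
t=3: X=5, d=1 → death, X_4=4
t=4: X=4, d=4 → hold, X_5=4
t=5: X=4, d=5 → hold, X_6=4


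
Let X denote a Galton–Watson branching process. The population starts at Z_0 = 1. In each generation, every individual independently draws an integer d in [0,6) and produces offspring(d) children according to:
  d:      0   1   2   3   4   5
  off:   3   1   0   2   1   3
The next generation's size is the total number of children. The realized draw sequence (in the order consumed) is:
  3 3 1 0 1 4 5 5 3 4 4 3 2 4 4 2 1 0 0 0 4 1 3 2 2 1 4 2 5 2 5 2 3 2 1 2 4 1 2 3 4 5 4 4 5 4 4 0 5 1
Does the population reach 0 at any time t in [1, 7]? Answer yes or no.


gen 0: Z_0=1, draws=[3], offspring=[2], Z_1=2
gen 1: Z_1=2, draws=[3, 1], offspring=[2, 1], Z_2=3
gen 2: Z_2=3, draws=[0, 1, 4], offspring=[3, 1, 1], Z_3=5
gen 3: Z_3=5, draws=[5, 5, 3, 4, 4], offspring=[3, 3, 2, 1, 1], Z_4=10
gen 4: Z_4=10, draws=[3, 2, 4, 4, 2, 1, 0, 0, 0, 4], offspring=[2, 0, 1, 1, 0, 1, 3, 3, 3, 1], Z_5=15
gen 5: Z_5=15, draws=[1, 3, 2, 2, 1, 4, 2, 5, 2, 5, 2, 3, 2, 1, 2], offspring=[1, 2, 0, 0, 1, 1, 0, 3, 0, 3, 0, 2, 0, 1, 0], Z_6=14
gen 6: Z_6=14, draws=[4, 1, 2, 3, 4, 5, 4, 4, 5, 4, 4, 0, 5, 1], offspring=[1, 1, 0, 2, 1, 3, 1, 1, 3, 1, 1, 3, 3, 1], Z_7=22

no


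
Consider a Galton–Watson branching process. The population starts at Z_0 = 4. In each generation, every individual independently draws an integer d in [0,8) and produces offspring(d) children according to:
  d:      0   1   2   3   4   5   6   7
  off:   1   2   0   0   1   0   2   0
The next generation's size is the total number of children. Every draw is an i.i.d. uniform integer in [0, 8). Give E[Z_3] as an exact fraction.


Outcome values over d=0..7: [1, 2, 0, 0, 1, 0, 2, 0]
Σy = 6, Σy² = 10, M = 8
μ = 6/8 = 3/4,  σ² = 10/8 − (3/4)² = 11/16
E[Z_0] = 4
E[Z_1] = 3/4·E[Z_0] = 3
E[Z_2] = 3/4·E[Z_1] = 9/4
E[Z_3] = 3/4·E[Z_2] = 27/16

27/16


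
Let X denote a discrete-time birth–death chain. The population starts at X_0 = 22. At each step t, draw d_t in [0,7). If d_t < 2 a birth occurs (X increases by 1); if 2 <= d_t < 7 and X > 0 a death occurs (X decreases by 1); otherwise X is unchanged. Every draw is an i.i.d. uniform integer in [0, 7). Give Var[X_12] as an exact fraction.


X can drop by at most 1 per step and X_0 = 22 > T = 12, so X_t >= 22 − t >= 10 > 0 for every t <= 12: the floor at 0 (the 'and X > 0' condition) never binds. Hence X_12 = X_0 + Σ_{t<12} Y_t with i.i.d. increments Y_t = y(d_t) ∈ {+1, −1, 0}.
Outcome values over d=0..6: [1, 1, -1, -1, -1, -1, -1]
Σy = -3, Σy² = 7, M = 7
μ = -3/7 = -3/7,  σ² = 7/7 − (-3/7)² = 40/49
Independent increments: Var[X_12] = 12·σ² = 12·(40/49) = 480/49

480/49


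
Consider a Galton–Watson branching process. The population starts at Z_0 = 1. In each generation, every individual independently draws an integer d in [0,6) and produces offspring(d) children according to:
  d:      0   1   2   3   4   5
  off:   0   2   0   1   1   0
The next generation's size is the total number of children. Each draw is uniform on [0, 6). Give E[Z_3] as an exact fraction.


Outcome values over d=0..5: [0, 2, 0, 1, 1, 0]
Σy = 4, Σy² = 6, M = 6
μ = 4/6 = 2/3,  σ² = 6/6 − (2/3)² = 5/9
E[Z_0] = 1
E[Z_1] = 2/3·E[Z_0] = 2/3
E[Z_2] = 2/3·E[Z_1] = 4/9
E[Z_3] = 2/3·E[Z_2] = 8/27

8/27


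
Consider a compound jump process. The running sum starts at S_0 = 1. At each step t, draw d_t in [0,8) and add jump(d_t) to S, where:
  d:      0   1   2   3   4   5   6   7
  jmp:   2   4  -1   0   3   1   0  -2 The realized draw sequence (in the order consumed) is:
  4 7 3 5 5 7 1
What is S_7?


6

t=0: S=1, d=4, jump=3, S_1=4
t=1: S=4, d=7, jump=-2, S_2=2
t=2: S=2, d=3, jump=0, S_3=2
t=3: S=2, d=5, jump=1, S_4=3
t=4: S=3, d=5, jump=1, S_5=4
t=5: S=4, d=7, jump=-2, S_6=2
t=6: S=2, d=1, jump=4, S_7=6


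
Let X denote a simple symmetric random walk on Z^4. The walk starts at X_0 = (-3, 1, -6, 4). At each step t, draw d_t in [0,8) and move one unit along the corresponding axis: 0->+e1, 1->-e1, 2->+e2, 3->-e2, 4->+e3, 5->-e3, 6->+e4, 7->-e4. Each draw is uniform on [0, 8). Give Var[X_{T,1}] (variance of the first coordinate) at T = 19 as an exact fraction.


Outcome values over d=0..7: [1, -1, 0, 0, 0, 0, 0, 0]
Σy = 0, Σy² = 2, M = 8
μ = 0/8 = 0,  σ² = 2/8 − (0)² = 1/4
Independent increments: Var[X_19] = 19·σ² = 19·(1/4) = 19/4

19/4


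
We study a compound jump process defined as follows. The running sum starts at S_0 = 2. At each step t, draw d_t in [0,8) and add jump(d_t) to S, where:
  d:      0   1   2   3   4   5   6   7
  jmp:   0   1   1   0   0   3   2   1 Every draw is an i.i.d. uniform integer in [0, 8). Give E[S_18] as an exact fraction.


20

Outcome values over d=0..7: [0, 1, 1, 0, 0, 3, 2, 1]
Σy = 8, Σy² = 16, M = 8
μ = 8/8 = 1,  σ² = 16/8 − (1)² = 1
E[S_18] = 2 + 18·(1) = 20


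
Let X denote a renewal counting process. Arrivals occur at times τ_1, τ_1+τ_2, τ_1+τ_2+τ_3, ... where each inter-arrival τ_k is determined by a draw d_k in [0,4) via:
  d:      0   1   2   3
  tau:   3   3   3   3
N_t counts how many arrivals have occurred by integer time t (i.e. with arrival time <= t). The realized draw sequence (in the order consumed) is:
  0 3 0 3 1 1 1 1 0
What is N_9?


draw d_1=0: τ_1=3, arrival time A_1=3
draw d_2=3: τ_2=3, arrival time A_2=6
draw d_3=0: τ_3=3, arrival time A_3=9
draw d_4=3: τ_4=3, arrival time A_4=12
draw d_5=1: τ_5=3, arrival time A_5=15
draw d_6=1: τ_6=3, arrival time A_6=18
draw d_7=1: τ_7=3, arrival time A_7=21
draw d_8=1: τ_8=3, arrival time A_8=24
draw d_9=0: τ_9=3, arrival time A_9=27
N_t over t=0..9: 0:0 1:0 2:0 3:1 4:1 5:1 6:2 7:2 8:2 9:3

3


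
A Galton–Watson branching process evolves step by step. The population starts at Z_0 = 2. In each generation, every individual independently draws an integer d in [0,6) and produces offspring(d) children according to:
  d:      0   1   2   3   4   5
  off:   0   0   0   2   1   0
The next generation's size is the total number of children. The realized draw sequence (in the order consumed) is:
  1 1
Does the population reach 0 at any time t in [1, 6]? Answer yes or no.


yes

gen 0: Z_0=2, draws=[1, 1], offspring=[0, 0], Z_1=0
gen 1: Z_1=0, draws=[], offspring=[], Z_2=0
gen 2: Z_2=0, draws=[], offspring=[], Z_3=0
gen 3: Z_3=0, draws=[], offspring=[], Z_4=0
gen 4: Z_4=0, draws=[], offspring=[], Z_5=0
gen 5: Z_5=0, draws=[], offspring=[], Z_6=0


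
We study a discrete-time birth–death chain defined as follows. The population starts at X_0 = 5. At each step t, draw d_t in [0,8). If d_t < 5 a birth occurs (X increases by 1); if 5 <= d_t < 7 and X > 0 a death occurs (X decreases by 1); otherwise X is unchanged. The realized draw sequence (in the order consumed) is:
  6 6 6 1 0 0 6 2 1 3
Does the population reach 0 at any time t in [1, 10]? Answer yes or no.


no

t=0: X=5, d=6 → death, X_1=4
t=1: X=4, d=6 → death, X_2=3
t=2: X=3, d=6 → death, X_3=2
t=3: X=2, d=1 → birth, X_4=3
t=4: X=3, d=0 → birth, X_5=4
t=5: X=4, d=0 → birth, X_6=5
t=6: X=5, d=6 → death, X_7=4
t=7: X=4, d=2 → birth, X_8=5
t=8: X=5, d=1 → birth, X_9=6
t=9: X=6, d=3 → birth, X_10=7


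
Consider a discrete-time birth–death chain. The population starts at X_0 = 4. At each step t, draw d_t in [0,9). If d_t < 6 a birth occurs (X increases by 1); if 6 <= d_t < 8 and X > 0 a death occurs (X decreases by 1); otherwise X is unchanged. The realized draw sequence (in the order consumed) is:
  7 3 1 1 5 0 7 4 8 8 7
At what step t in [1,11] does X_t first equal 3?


t=0: X=4, d=7 → death, X_1=3
t=1: X=3, d=3 → birth, X_2=4
t=2: X=4, d=1 → birth, X_3=5
t=3: X=5, d=1 → birth, X_4=6
t=4: X=6, d=5 → birth, X_5=7
t=5: X=7, d=0 → birth, X_6=8
t=6: X=8, d=7 → death, X_7=7
t=7: X=7, d=4 → birth, X_8=8
t=8: X=8, d=8 → hold, X_9=8
t=9: X=8, d=8 → hold, X_10=8
t=10: X=8, d=7 → death, X_11=7

1


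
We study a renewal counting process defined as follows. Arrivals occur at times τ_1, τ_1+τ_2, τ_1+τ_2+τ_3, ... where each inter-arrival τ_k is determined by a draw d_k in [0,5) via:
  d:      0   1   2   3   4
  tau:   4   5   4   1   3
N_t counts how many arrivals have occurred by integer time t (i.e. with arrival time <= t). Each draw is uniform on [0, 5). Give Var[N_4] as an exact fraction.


135564/390625

Inter-arrival values over d=0..4: [4, 5, 4, 1, 3]
Each d has probability 1/5, so the pmf of τ is: f(1) = 1/5, f(3) = 1/5, f(4) = 2/5, f(5) = 1/5
Let p_n(j) = P(N_n = j), with p_0 = [1]. Condition on τ_1: p_n(0) = P(τ > n), and for j >= 1, p_n(j) = Σ_{k<=n} f(k)·p_{n−k}(j−1)
p_1 = [4/5, 1/5]  (j = 0..1)
p_2 = [4/5, 4/25, 1/25]  (j = 0..2)
p_3 = [3/5, 9/25, 4/125, 1/125]  (j = 0..3)
p_4 = [1/5, 17/25, 14/125, 4/625, 1/625]  (j = 0..4)
E[N_4] = Σ j·p_4(j) = 581/625;  E[N_4²] = Σ j²·p_4(j) = 757/625
Var[N_4] = 757/625 − (581/625)² = 135564/390625


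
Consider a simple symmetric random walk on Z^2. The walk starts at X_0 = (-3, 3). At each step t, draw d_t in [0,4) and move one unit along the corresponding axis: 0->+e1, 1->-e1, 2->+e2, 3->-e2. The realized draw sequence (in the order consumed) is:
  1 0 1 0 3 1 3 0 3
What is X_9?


t=0: X=(-3, 3), d=1 → -e1, X_1=(-4, 3)
t=1: X=(-4, 3), d=0 → +e1, X_2=(-3, 3)
t=2: X=(-3, 3), d=1 → -e1, X_3=(-4, 3)
t=3: X=(-4, 3), d=0 → +e1, X_4=(-3, 3)
t=4: X=(-3, 3), d=3 → -e2, X_5=(-3, 2)
t=5: X=(-3, 2), d=1 → -e1, X_6=(-4, 2)
t=6: X=(-4, 2), d=3 → -e2, X_7=(-4, 1)
t=7: X=(-4, 1), d=0 → +e1, X_8=(-3, 1)
t=8: X=(-3, 1), d=3 → -e2, X_9=(-3, 0)

(-3, 0)


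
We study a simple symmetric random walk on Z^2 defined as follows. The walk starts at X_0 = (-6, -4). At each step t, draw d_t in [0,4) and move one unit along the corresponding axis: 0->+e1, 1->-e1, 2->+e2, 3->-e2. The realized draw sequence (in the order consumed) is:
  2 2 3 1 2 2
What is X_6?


t=0: X=(-6, -4), d=2 → +e2, X_1=(-6, -3)
t=1: X=(-6, -3), d=2 → +e2, X_2=(-6, -2)
t=2: X=(-6, -2), d=3 → -e2, X_3=(-6, -3)
t=3: X=(-6, -3), d=1 → -e1, X_4=(-7, -3)
t=4: X=(-7, -3), d=2 → +e2, X_5=(-7, -2)
t=5: X=(-7, -2), d=2 → +e2, X_6=(-7, -1)

(-7, -1)


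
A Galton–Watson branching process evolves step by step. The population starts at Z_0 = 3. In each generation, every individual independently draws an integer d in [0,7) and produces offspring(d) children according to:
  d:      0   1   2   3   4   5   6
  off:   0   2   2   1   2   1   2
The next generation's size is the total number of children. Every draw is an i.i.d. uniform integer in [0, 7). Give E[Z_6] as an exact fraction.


3000000/117649

Outcome values over d=0..6: [0, 2, 2, 1, 2, 1, 2]
Σy = 10, Σy² = 18, M = 7
μ = 10/7 = 10/7,  σ² = 18/7 − (10/7)² = 26/49
E[Z_0] = 3
E[Z_1] = 10/7·E[Z_0] = 30/7
E[Z_2] = 10/7·E[Z_1] = 300/49
E[Z_3] = 10/7·E[Z_2] = 3000/343
E[Z_4] = 10/7·E[Z_3] = 30000/2401
E[Z_5] = 10/7·E[Z_4] = 300000/16807
E[Z_6] = 10/7·E[Z_5] = 3000000/117649


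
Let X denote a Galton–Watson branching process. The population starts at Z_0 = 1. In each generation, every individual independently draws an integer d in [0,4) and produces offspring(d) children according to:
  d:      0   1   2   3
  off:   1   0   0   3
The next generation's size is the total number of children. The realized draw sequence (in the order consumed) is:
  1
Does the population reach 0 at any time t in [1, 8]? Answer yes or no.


yes

gen 0: Z_0=1, draws=[1], offspring=[0], Z_1=0
gen 1: Z_1=0, draws=[], offspring=[], Z_2=0
gen 2: Z_2=0, draws=[], offspring=[], Z_3=0
gen 3: Z_3=0, draws=[], offspring=[], Z_4=0
gen 4: Z_4=0, draws=[], offspring=[], Z_5=0
gen 5: Z_5=0, draws=[], offspring=[], Z_6=0
gen 6: Z_6=0, draws=[], offspring=[], Z_7=0
gen 7: Z_7=0, draws=[], offspring=[], Z_8=0


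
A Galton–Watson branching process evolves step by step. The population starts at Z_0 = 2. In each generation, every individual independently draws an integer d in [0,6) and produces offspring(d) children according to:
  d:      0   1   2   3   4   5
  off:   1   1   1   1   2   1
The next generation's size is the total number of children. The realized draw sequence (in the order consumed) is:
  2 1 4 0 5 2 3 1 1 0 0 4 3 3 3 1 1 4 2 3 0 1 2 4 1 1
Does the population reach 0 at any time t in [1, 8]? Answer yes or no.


no

gen 0: Z_0=2, draws=[2, 1], offspring=[1, 1], Z_1=2
gen 1: Z_1=2, draws=[4, 0], offspring=[2, 1], Z_2=3
gen 2: Z_2=3, draws=[5, 2, 3], offspring=[1, 1, 1], Z_3=3
gen 3: Z_3=3, draws=[1, 1, 0], offspring=[1, 1, 1], Z_4=3
gen 4: Z_4=3, draws=[0, 4, 3], offspring=[1, 2, 1], Z_5=4
gen 5: Z_5=4, draws=[3, 3, 1, 1], offspring=[1, 1, 1, 1], Z_6=4
gen 6: Z_6=4, draws=[4, 2, 3, 0], offspring=[2, 1, 1, 1], Z_7=5
gen 7: Z_7=5, draws=[1, 2, 4, 1, 1], offspring=[1, 1, 2, 1, 1], Z_8=6


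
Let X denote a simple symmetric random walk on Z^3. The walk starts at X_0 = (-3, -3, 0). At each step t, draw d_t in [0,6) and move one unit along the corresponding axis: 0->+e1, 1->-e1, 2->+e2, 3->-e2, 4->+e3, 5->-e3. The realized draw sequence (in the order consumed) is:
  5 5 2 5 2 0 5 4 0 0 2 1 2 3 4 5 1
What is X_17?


t=0: X=(-3, -3, 0), d=5 → -e3, X_1=(-3, -3, -1)
t=1: X=(-3, -3, -1), d=5 → -e3, X_2=(-3, -3, -2)
t=2: X=(-3, -3, -2), d=2 → +e2, X_3=(-3, -2, -2)
t=3: X=(-3, -2, -2), d=5 → -e3, X_4=(-3, -2, -3)
t=4: X=(-3, -2, -3), d=2 → +e2, X_5=(-3, -1, -3)
t=5: X=(-3, -1, -3), d=0 → +e1, X_6=(-2, -1, -3)
t=6: X=(-2, -1, -3), d=5 → -e3, X_7=(-2, -1, -4)
t=7: X=(-2, -1, -4), d=4 → +e3, X_8=(-2, -1, -3)
t=8: X=(-2, -1, -3), d=0 → +e1, X_9=(-1, -1, -3)
t=9: X=(-1, -1, -3), d=0 → +e1, X_10=(0, -1, -3)
t=10: X=(0, -1, -3), d=2 → +e2, X_11=(0, 0, -3)
t=11: X=(0, 0, -3), d=1 → -e1, X_12=(-1, 0, -3)
t=12: X=(-1, 0, -3), d=2 → +e2, X_13=(-1, 1, -3)
t=13: X=(-1, 1, -3), d=3 → -e2, X_14=(-1, 0, -3)
t=14: X=(-1, 0, -3), d=4 → +e3, X_15=(-1, 0, -2)
t=15: X=(-1, 0, -2), d=5 → -e3, X_16=(-1, 0, -3)
t=16: X=(-1, 0, -3), d=1 → -e1, X_17=(-2, 0, -3)

(-2, 0, -3)
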